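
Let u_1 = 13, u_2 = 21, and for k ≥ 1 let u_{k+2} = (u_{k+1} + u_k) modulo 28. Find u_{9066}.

0

Computing terms: u_1 = 13, u_2 = 21, u_3 = 6, u_4 = 27, u_5 = 5, u_6 = 4, u_7 = 9, u_8 = 13, u_9 = 22, u_{10} = 7, u_{11} = 1, u_{12} = 8, u_{13} = 9, u_{14} = 17, u_{15} = 26, u_{16} = 15, u_{17} = 13, u_{18} = 0, u_{19} = 13, u_{20} = 13, u_{21} = 26, u_{22} = 11, u_{23} = 9, u_{24} = 20, u_{25} = 1, u_{26} = 21, u_{27} = 22, u_{28} = 15, u_{29} = 9, u_{30} = 24, u_{31} = 5, u_{32} = 1, u_{33} = 6, u_{34} = 7, u_{35} = 13, u_{36} = 20, u_{37} = 5, u_{38} = 25, u_{39} = 2, u_{40} = 27, u_{41} = 1, u_{42} = 0, u_{43} = 1, u_{44} = 1, u_{45} = 2, u_{46} = 3, u_{47} = 5, u_{48} = 8, u_{49} = 13, u_{50} = 21.
The sequence repeats with period 48.
So u_{9066} = u_{1 + ((9066-1) mod 48)} = u_{42} = 0.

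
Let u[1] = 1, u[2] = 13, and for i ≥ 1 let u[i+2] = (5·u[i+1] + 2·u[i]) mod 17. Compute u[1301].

1

We have u[1] = 1,  u[2] = 13,  u[3] = 16,  u[4] = 4,  u[5] = 1,  u[6] = 13.
The sequence repeats with period 4.
So u[1301] = u[1 + ((1301-1) mod 4)] = u[1] = 1.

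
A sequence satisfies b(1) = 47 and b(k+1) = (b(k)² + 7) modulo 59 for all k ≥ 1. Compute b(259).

12

Listing terms: b(1) = 47; b(2) = 33; b(3) = 34; b(4) = 42; b(5) = 1; b(6) = 8; b(7) = 12; b(8) = 33.
Since b(8) = b(2) = 33, the sequence is eventually periodic: after a pre-period of length 1 it cycles with period 6.
For k ≥ 2, b(k) depends only on (k - 2) mod 6. (259 - 2) mod 6 = 5, so b(259) = b(7) = 12.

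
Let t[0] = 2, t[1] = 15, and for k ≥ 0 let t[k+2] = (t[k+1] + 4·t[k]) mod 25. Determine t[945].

Computing terms: t[0] = 2,  t[1] = 15,  t[2] = 23,  t[3] = 8,  t[4] = 0,  t[5] = 7,  t[6] = 7,  t[7] = 10,  t[8] = 13,  t[9] = 3,  t[10] = 5,  t[11] = 17,  t[12] = 12,  t[13] = 5,  t[14] = 3,  t[15] = 23,  t[16] = 10,  t[17] = 2,  t[18] = 17,  t[19] = 0,  t[20] = 18,  t[21] = 18,  t[22] = 15,  t[23] = 12,  t[24] = 22,  t[25] = 20,  t[26] = 8,  t[27] = 13,  t[28] = 20,  t[29] = 22,  t[30] = 2,  t[31] = 15.
The sequence repeats with period 30.
(945 - 0) mod 30 = 15, so t[945] = t[15] = 23.

23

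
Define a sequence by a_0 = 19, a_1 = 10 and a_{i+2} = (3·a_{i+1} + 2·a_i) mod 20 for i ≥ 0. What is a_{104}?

a_0 = 19,  a_1 = 10,  a_2 = 8,  a_3 = 4,  a_4 = 8,  a_5 = 12,  a_6 = 12,  a_7 = 0,  a_8 = 4,  a_9 = 12,  a_{10} = 4,  a_{11} = 16,  a_{12} = 16,  a_{13} = 0,  a_{14} = 12,  a_{15} = 16,  a_{16} = 12,  a_{17} = 8,  a_{18} = 8,  a_{19} = 0,  a_{20} = 16,  a_{21} = 8,  a_{22} = 16,  a_{23} = 4,  a_{24} = 4,  a_{25} = 0,  a_{26} = 8,  a_{27} = 4.
Since (a_{26}, a_{27}) = (a_2, a_3) = (8, 4) (two consecutive terms determine the rest), the sequence is eventually periodic: after a pre-period of length 2 it cycles with period 24.
For i ≥ 2, a_i depends only on (i - 2) mod 24. (104 - 2) mod 24 = 6, so a_{104} = a_8 = 4.

4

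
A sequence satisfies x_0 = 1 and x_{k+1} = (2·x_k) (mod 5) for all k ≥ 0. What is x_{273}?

2

We have x_0 = 1, x_1 = 2, x_2 = 4, x_3 = 3, x_4 = 1.
Since x_4 = x_0 = 1, the sequence is periodic with period 4.
(273 - 0) mod 4 = 1, so x_{273} = x_1 = 2.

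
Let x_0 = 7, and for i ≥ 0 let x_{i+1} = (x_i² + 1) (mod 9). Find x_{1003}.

5

Computing terms: x_0 = 7; x_1 = 5; x_2 = 8; x_3 = 2; x_4 = 5.
Since x_4 = x_1 = 5, the sequence is eventually periodic: after a pre-period of length 1 it cycles with period 3.
For i ≥ 1, x_i depends only on (i - 1) mod 3. (1003 - 1) mod 3 = 0, so x_{1003} = x_1 = 5.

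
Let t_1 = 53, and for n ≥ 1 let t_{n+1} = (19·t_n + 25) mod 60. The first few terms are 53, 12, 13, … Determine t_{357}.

13

Listing terms: t_1 = 53; t_2 = 12; t_3 = 13; t_4 = 32; t_5 = 33; t_6 = 52; t_7 = 53.
The sequence repeats with period 6.
(357 - 1) mod 6 = 2, so t_{357} = t_3 = 13.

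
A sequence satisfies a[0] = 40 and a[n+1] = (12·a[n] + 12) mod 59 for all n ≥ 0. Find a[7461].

9

a[0] = 40; a[1] = 20; a[2] = 16; a[3] = 27; a[4] = 41; a[5] = 32; a[6] = 42; a[7] = 44; a[8] = 9; a[9] = 2; a[10] = 36; a[11] = 31; a[12] = 30; a[13] = 18; a[14] = 51; a[15] = 34; a[16] = 7; a[17] = 37; a[18] = 43; a[19] = 56; a[20] = 35; a[21] = 19; a[22] = 4; a[23] = 1; a[24] = 24; a[25] = 5; a[26] = 13; a[27] = 50; a[28] = 22; a[29] = 40.
The sequence repeats with period 29.
So a[7461] = a[0 + ((7461-0) mod 29)] = a[8] = 9.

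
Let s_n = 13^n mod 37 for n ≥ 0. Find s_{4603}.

18

Listing terms: s_0 = 1,  s_1 = 13,  s_2 = 21,  s_3 = 14,  s_4 = 34,  s_5 = 35,  s_6 = 11,  s_7 = 32,  s_8 = 9,  s_9 = 6,  s_{10} = 4,  s_{11} = 15,  s_{12} = 10,  s_{13} = 19,  s_{14} = 25,  s_{15} = 29,  s_{16} = 7,  s_{17} = 17,  s_{18} = 36,  s_{19} = 24,  s_{20} = 16,  s_{21} = 23,  s_{22} = 3,  s_{23} = 2,  s_{24} = 26,  s_{25} = 5,  s_{26} = 28,  s_{27} = 31,  s_{28} = 33,  s_{29} = 22,  s_{30} = 27,  s_{31} = 18,  s_{32} = 12,  s_{33} = 8,  s_{34} = 30,  s_{35} = 20,  s_{36} = 1.
Since s_{36} = s_0 = 1, the sequence is periodic with period 36.
(4603 - 0) mod 36 = 31, so s_{4603} = s_{31} = 18.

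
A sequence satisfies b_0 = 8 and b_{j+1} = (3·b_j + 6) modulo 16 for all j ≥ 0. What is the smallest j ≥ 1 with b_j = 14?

1

Computing terms: b_0 = 8; b_1 = 14; b_2 = 0; b_3 = 6; b_4 = 8.
The sequence repeats with period 4.
The value 14 first appears (with j ≥ 1) at b_1.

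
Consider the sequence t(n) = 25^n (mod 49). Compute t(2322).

22

Listing terms: t(0) = 1,  t(1) = 25,  t(2) = 37,  t(3) = 43,  t(4) = 46,  t(5) = 23,  t(6) = 36,  t(7) = 18,  t(8) = 9,  t(9) = 29,  t(10) = 39,  t(11) = 44,  t(12) = 22,  t(13) = 11,  t(14) = 30,  t(15) = 15,  t(16) = 32,  t(17) = 16,  t(18) = 8,  t(19) = 4,  t(20) = 2,  t(21) = 1.
Since t(21) = t(0) = 1, the sequence is periodic with period 21.
(2322 - 0) mod 21 = 12, so t(2322) = t(12) = 22.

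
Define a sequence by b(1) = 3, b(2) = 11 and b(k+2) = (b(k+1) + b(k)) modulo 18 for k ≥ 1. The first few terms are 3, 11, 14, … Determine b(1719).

We have b(1) = 3; b(2) = 11; b(3) = 14; b(4) = 7; b(5) = 3; b(6) = 10; b(7) = 13; b(8) = 5; b(9) = 0; b(10) = 5; b(11) = 5; b(12) = 10; b(13) = 15; b(14) = 7; b(15) = 4; b(16) = 11; b(17) = 15; b(18) = 8; b(19) = 5; b(20) = 13; b(21) = 0; b(22) = 13; b(23) = 13; b(24) = 8; b(25) = 3; b(26) = 11.
The sequence repeats with period 24.
(1719 - 1) mod 24 = 14, so b(1719) = b(15) = 4.

4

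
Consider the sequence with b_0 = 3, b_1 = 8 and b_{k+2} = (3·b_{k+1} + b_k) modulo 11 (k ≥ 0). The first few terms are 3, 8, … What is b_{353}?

8

Computing terms: b_0 = 3, b_1 = 8, b_2 = 5, b_3 = 1, b_4 = 8, b_5 = 3, b_6 = 6, b_7 = 10, b_8 = 3, b_9 = 8.
Since (b_8, b_9) = (b_0, b_1) = (3, 8) (two consecutive terms determine the rest), the sequence is periodic with period 8.
So b_{353} = b_{0 + ((353-0) mod 8)} = b_1 = 8.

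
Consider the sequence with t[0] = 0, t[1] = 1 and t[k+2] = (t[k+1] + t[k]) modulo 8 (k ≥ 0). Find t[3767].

Listing terms: t[0] = 0; t[1] = 1; t[2] = 1; t[3] = 2; t[4] = 3; t[5] = 5; t[6] = 0; t[7] = 5; t[8] = 5; t[9] = 2; t[10] = 7; t[11] = 1; t[12] = 0; t[13] = 1.
Since (t[12], t[13]) = (t[0], t[1]) = (0, 1) (two consecutive terms determine the rest), the sequence is periodic with period 12.
(3767 - 0) mod 12 = 11, so t[3767] = t[11] = 1.

1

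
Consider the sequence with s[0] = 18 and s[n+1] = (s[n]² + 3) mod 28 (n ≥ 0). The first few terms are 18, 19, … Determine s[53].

7

Listing terms: s[0] = 18, s[1] = 19, s[2] = 0, s[3] = 3, s[4] = 12, s[5] = 7, s[6] = 24, s[7] = 19.
Since s[7] = s[1] = 19, the sequence is eventually periodic: after a pre-period of length 1 it cycles with period 6.
For n ≥ 1, s[n] depends only on (n - 1) mod 6. (53 - 1) mod 6 = 4, so s[53] = s[5] = 7.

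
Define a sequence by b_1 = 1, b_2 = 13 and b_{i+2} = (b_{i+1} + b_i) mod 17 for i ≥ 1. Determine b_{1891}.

We have b_1 = 1, b_2 = 13, b_3 = 14, b_4 = 10, b_5 = 7, b_6 = 0, b_7 = 7, b_8 = 7, b_9 = 14, b_{10} = 4, b_{11} = 1, b_{12} = 5, b_{13} = 6, b_{14} = 11, b_{15} = 0, b_{16} = 11, b_{17} = 11, b_{18} = 5, b_{19} = 16, b_{20} = 4, b_{21} = 3, b_{22} = 7, b_{23} = 10, b_{24} = 0, b_{25} = 10, b_{26} = 10, b_{27} = 3, b_{28} = 13, b_{29} = 16, b_{30} = 12, b_{31} = 11, b_{32} = 6, b_{33} = 0, b_{34} = 6, b_{35} = 6, b_{36} = 12, b_{37} = 1, b_{38} = 13.
Since (b_{37}, b_{38}) = (b_1, b_2) = (1, 13) (two consecutive terms determine the rest), the sequence is periodic with period 36.
So b_{1891} = b_{1 + ((1891-1) mod 36)} = b_{19} = 16.

16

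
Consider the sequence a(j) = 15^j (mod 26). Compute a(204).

a(0) = 1,  a(1) = 15,  a(2) = 17,  a(3) = 21,  a(4) = 3,  a(5) = 19,  a(6) = 25,  a(7) = 11,  a(8) = 9,  a(9) = 5,  a(10) = 23,  a(11) = 7,  a(12) = 1.
Since a(12) = a(0) = 1, the sequence is periodic with period 12.
(204 - 0) mod 12 = 0, so a(204) = a(0) = 1.

1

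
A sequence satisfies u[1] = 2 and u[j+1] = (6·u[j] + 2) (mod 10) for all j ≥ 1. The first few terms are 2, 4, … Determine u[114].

u[1] = 2,  u[2] = 4,  u[3] = 6,  u[4] = 8,  u[5] = 0,  u[6] = 2.
The sequence repeats with period 5.
(114 - 1) mod 5 = 3, so u[114] = u[4] = 8.

8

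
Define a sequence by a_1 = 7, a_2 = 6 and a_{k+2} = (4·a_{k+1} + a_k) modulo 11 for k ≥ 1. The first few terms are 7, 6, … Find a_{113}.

We have a_1 = 7, a_2 = 6, a_3 = 9, a_4 = 9, a_5 = 1, a_6 = 2, a_7 = 9, a_8 = 5, a_9 = 7, a_{10} = 0, a_{11} = 7, a_{12} = 6.
Since (a_{11}, a_{12}) = (a_1, a_2) = (7, 6) (two consecutive terms determine the rest), the sequence is periodic with period 10.
So a_{113} = a_{1 + ((113-1) mod 10)} = a_3 = 9.

9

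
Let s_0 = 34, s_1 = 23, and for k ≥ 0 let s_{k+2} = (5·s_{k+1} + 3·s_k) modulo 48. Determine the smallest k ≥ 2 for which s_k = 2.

3

s_0 = 34; s_1 = 23; s_2 = 25; s_3 = 2; s_4 = 37; s_5 = 47; s_6 = 10; s_7 = 47; s_8 = 25; s_9 = 26; s_{10} = 13; s_{11} = 47; s_{12} = 34; s_{13} = 23.
The sequence repeats with period 12.
The value 2 first appears (with k ≥ 2) at s_3.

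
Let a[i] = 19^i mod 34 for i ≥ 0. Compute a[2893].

15

a[0] = 1,  a[1] = 19,  a[2] = 21,  a[3] = 25,  a[4] = 33,  a[5] = 15,  a[6] = 13,  a[7] = 9,  a[8] = 1.
Since a[8] = a[0] = 1, the sequence is periodic with period 8.
(2893 - 0) mod 8 = 5, so a[2893] = a[5] = 15.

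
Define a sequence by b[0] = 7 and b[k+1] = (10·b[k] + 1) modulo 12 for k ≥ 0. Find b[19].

11

Computing terms: b[0] = 7; b[1] = 11; b[2] = 3; b[3] = 7.
Since b[3] = b[0] = 7, the sequence is periodic with period 3.
So b[19] = b[0 + ((19-0) mod 3)] = b[1] = 11.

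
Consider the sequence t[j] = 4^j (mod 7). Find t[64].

t[1] = 4; t[2] = 2; t[3] = 1; t[4] = 4.
Since t[4] = t[1] = 4, the sequence is periodic with period 3.
So t[64] = t[1 + ((64-1) mod 3)] = t[1] = 4.

4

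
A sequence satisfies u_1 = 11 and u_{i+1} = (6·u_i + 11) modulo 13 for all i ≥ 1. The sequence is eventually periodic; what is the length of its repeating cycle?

12

u_1 = 11; u_2 = 12; u_3 = 5; u_4 = 2; u_5 = 10; u_6 = 6; u_7 = 8; u_8 = 7; u_9 = 1; u_{10} = 4; u_{11} = 9; u_{12} = 0; u_{13} = 11.
The sequence repeats with period 12.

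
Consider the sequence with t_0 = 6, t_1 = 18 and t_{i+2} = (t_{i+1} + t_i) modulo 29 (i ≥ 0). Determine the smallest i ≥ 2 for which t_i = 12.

13

Listing terms: t_0 = 6; t_1 = 18; t_2 = 24; t_3 = 13; t_4 = 8; t_5 = 21; t_6 = 0; t_7 = 21; t_8 = 21; t_9 = 13; t_{10} = 5; t_{11} = 18; t_{12} = 23; t_{13} = 12; t_{14} = 6; t_{15} = 18.
Since (t_{14}, t_{15}) = (t_0, t_1) = (6, 18) (two consecutive terms determine the rest), the sequence is periodic with period 14.
The value 12 first appears (with i ≥ 2) at t_{13}.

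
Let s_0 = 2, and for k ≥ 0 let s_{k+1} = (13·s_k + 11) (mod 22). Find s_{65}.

9

s_0 = 2; s_1 = 15; s_2 = 8; s_3 = 5; s_4 = 10; s_5 = 9; s_6 = 18; s_7 = 3; s_8 = 6; s_9 = 1; s_{10} = 2.
The sequence repeats with period 10.
So s_{65} = s_{0 + ((65-0) mod 10)} = s_5 = 9.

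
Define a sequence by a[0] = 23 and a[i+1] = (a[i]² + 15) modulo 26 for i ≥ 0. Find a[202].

Listing terms: a[0] = 23,  a[1] = 24,  a[2] = 19,  a[3] = 12,  a[4] = 3,  a[5] = 24.
Since a[5] = a[1] = 24, the sequence is eventually periodic: after a pre-period of length 1 it cycles with period 4.
For i ≥ 1, a[i] depends only on (i - 1) mod 4. (202 - 1) mod 4 = 1, so a[202] = a[2] = 19.

19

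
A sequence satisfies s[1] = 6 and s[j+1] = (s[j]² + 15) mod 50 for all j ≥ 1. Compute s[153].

6

We have s[1] = 6, s[2] = 1, s[3] = 16, s[4] = 21, s[5] = 6.
The sequence repeats with period 4.
So s[153] = s[1 + ((153-1) mod 4)] = s[1] = 6.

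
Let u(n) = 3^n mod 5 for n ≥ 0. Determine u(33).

We have u(0) = 1,  u(1) = 3,  u(2) = 4,  u(3) = 2,  u(4) = 1.
The sequence repeats with period 4.
(33 - 0) mod 4 = 1, so u(33) = u(1) = 3.

3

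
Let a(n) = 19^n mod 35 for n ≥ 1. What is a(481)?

19

We have a(1) = 19,  a(2) = 11,  a(3) = 34,  a(4) = 16,  a(5) = 24,  a(6) = 1,  a(7) = 19.
Since a(7) = a(1) = 19, the sequence is periodic with period 6.
(481 - 1) mod 6 = 0, so a(481) = a(1) = 19.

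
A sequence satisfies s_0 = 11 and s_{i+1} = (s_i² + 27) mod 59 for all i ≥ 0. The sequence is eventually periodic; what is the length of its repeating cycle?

Listing terms: s_0 = 11, s_1 = 30, s_2 = 42, s_3 = 21, s_4 = 55, s_5 = 43, s_6 = 47, s_7 = 53, s_8 = 4, s_9 = 43.
Since s_9 = s_5 = 43, the sequence is eventually periodic: after a pre-period of length 5 it cycles with period 4.

4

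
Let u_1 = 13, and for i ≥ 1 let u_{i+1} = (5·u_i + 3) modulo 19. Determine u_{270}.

2

Listing terms: u_1 = 13, u_2 = 11, u_3 = 1, u_4 = 8, u_5 = 5, u_6 = 9, u_7 = 10, u_8 = 15, u_9 = 2, u_{10} = 13.
The sequence repeats with period 9.
(270 - 1) mod 9 = 8, so u_{270} = u_9 = 2.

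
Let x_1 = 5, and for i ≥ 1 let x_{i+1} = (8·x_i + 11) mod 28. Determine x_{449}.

19

Listing terms: x_1 = 5, x_2 = 23, x_3 = 27, x_4 = 3, x_5 = 7, x_6 = 11, x_7 = 15, x_8 = 19, x_9 = 23.
Since x_9 = x_2 = 23, the sequence is eventually periodic: after a pre-period of length 1 it cycles with period 7.
For i ≥ 2, x_i depends only on (i - 2) mod 7. (449 - 2) mod 7 = 6, so x_{449} = x_8 = 19.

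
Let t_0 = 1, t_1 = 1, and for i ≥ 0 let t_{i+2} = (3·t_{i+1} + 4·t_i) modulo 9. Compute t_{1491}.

We have t_0 = 1, t_1 = 1, t_2 = 7, t_3 = 7, t_4 = 4, t_5 = 4, t_6 = 1, t_7 = 1.
Since (t_6, t_7) = (t_0, t_1) = (1, 1) (two consecutive terms determine the rest), the sequence is periodic with period 6.
So t_{1491} = t_{0 + ((1491-0) mod 6)} = t_3 = 7.

7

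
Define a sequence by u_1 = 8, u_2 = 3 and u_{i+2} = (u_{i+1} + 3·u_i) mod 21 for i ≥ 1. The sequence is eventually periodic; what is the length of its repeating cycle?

24

We have u_1 = 8, u_2 = 3, u_3 = 6, u_4 = 15, u_5 = 12, u_6 = 15, u_7 = 9, u_8 = 12, u_9 = 18, u_{10} = 12, u_{11} = 3, u_{12} = 18, u_{13} = 6, u_{14} = 18, u_{15} = 15, u_{16} = 6, u_{17} = 9, u_{18} = 6, u_{19} = 12, u_{20} = 9, u_{21} = 3, u_{22} = 9, u_{23} = 18, u_{24} = 3, u_{25} = 15, u_{26} = 3, u_{27} = 6.
Since (u_{26}, u_{27}) = (u_2, u_3) = (3, 6) (two consecutive terms determine the rest), the sequence is eventually periodic: after a pre-period of length 1 it cycles with period 24.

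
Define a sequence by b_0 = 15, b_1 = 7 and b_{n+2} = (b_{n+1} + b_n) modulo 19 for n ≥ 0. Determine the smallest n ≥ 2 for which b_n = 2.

7

Computing terms: b_0 = 15, b_1 = 7, b_2 = 3, b_3 = 10, b_4 = 13, b_5 = 4, b_6 = 17, b_7 = 2, b_8 = 0, b_9 = 2, b_{10} = 2, b_{11} = 4, b_{12} = 6, b_{13} = 10, b_{14} = 16, b_{15} = 7, b_{16} = 4, b_{17} = 11, b_{18} = 15, b_{19} = 7.
The sequence repeats with period 18.
The value 2 first appears (with n ≥ 2) at b_7.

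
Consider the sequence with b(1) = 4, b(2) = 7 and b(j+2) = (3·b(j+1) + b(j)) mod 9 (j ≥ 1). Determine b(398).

b(1) = 4; b(2) = 7; b(3) = 7; b(4) = 1; b(5) = 1; b(6) = 4; b(7) = 4; b(8) = 7.
Since (b(7), b(8)) = (b(1), b(2)) = (4, 7) (two consecutive terms determine the rest), the sequence is periodic with period 6.
(398 - 1) mod 6 = 1, so b(398) = b(2) = 7.

7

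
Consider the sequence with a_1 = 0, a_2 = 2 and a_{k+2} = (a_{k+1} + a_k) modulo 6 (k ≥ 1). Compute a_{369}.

0

a_1 = 0, a_2 = 2, a_3 = 2, a_4 = 4, a_5 = 0, a_6 = 4, a_7 = 4, a_8 = 2, a_9 = 0, a_{10} = 2.
The sequence repeats with period 8.
So a_{369} = a_{1 + ((369-1) mod 8)} = a_1 = 0.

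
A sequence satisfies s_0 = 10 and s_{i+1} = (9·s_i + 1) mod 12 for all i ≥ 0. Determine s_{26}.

4

We have s_0 = 10,  s_1 = 7,  s_2 = 4,  s_3 = 1,  s_4 = 10.
Since s_4 = s_0 = 10, the sequence is periodic with period 4.
So s_{26} = s_{0 + ((26-0) mod 4)} = s_2 = 4.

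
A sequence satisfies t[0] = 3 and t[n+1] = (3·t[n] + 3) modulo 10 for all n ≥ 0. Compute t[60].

We have t[0] = 3,  t[1] = 2,  t[2] = 9,  t[3] = 0,  t[4] = 3.
The sequence repeats with period 4.
So t[60] = t[0 + ((60-0) mod 4)] = t[0] = 3.

3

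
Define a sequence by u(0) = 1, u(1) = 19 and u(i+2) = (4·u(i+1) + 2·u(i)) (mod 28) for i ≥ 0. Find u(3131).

Computing terms: u(0) = 1, u(1) = 19, u(2) = 22, u(3) = 14, u(4) = 16, u(5) = 8, u(6) = 8, u(7) = 20, u(8) = 12, u(9) = 4, u(10) = 12, u(11) = 0, u(12) = 24, u(13) = 12, u(14) = 12, u(15) = 16, u(16) = 4, u(17) = 20, u(18) = 4, u(19) = 0, u(20) = 8, u(21) = 4, u(22) = 4, u(23) = 24, u(24) = 20, u(25) = 16, u(26) = 20, u(27) = 0, u(28) = 12, u(29) = 20, u(30) = 20, u(31) = 8, u(32) = 16, u(33) = 24, u(34) = 16, u(35) = 0, u(36) = 4, u(37) = 16, u(38) = 16, u(39) = 12, u(40) = 24, u(41) = 8, u(42) = 24, u(43) = 0, u(44) = 20, u(45) = 24, u(46) = 24, u(47) = 4, u(48) = 8, u(49) = 12, u(50) = 8, u(51) = 0, u(52) = 16, u(53) = 8.
Since (u(52), u(53)) = (u(4), u(5)) = (16, 8) (two consecutive terms determine the rest), the sequence is eventually periodic: after a pre-period of length 4 it cycles with period 48.
For i ≥ 4, u(i) depends only on (i - 4) mod 48. (3131 - 4) mod 48 = 7, so u(3131) = u(11) = 0.

0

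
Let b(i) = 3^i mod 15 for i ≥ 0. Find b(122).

b(0) = 1; b(1) = 3; b(2) = 9; b(3) = 12; b(4) = 6; b(5) = 3.
Since b(5) = b(1) = 3, the sequence is eventually periodic: after a pre-period of length 1 it cycles with period 4.
For i ≥ 1, b(i) depends only on (i - 1) mod 4. (122 - 1) mod 4 = 1, so b(122) = b(2) = 9.

9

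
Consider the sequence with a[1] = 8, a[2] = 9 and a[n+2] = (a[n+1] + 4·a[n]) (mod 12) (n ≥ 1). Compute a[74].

We have a[1] = 8, a[2] = 9, a[3] = 5, a[4] = 5, a[5] = 1, a[6] = 9, a[7] = 1, a[8] = 1, a[9] = 5, a[10] = 9, a[11] = 5.
Since (a[10], a[11]) = (a[2], a[3]) = (9, 5) (two consecutive terms determine the rest), the sequence is eventually periodic: after a pre-period of length 1 it cycles with period 8.
For n ≥ 2, a[n] depends only on (n - 2) mod 8. (74 - 2) mod 8 = 0, so a[74] = a[2] = 9.

9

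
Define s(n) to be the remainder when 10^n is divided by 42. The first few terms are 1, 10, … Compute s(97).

10

Computing terms: s(0) = 1,  s(1) = 10,  s(2) = 16,  s(3) = 34,  s(4) = 4,  s(5) = 40,  s(6) = 22,  s(7) = 10.
Since s(7) = s(1) = 10, the sequence is eventually periodic: after a pre-period of length 1 it cycles with period 6.
For n ≥ 1, s(n) depends only on (n - 1) mod 6. (97 - 1) mod 6 = 0, so s(97) = s(1) = 10.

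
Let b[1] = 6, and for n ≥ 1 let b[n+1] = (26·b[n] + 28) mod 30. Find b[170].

Computing terms: b[1] = 6,  b[2] = 4,  b[3] = 12,  b[4] = 10,  b[5] = 18,  b[6] = 16,  b[7] = 24,  b[8] = 22,  b[9] = 0,  b[10] = 28,  b[11] = 6.
The sequence repeats with period 10.
(170 - 1) mod 10 = 9, so b[170] = b[10] = 28.

28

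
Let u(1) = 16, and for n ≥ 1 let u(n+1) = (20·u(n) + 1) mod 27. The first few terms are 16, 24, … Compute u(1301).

19

u(1) = 16,  u(2) = 24,  u(3) = 22,  u(4) = 9,  u(5) = 19,  u(6) = 3,  u(7) = 7,  u(8) = 6,  u(9) = 13,  u(10) = 18,  u(11) = 10,  u(12) = 12,  u(13) = 25,  u(14) = 15,  u(15) = 4,  u(16) = 0,  u(17) = 1,  u(18) = 21,  u(19) = 16.
The sequence repeats with period 18.
So u(1301) = u(1 + ((1301-1) mod 18)) = u(5) = 19.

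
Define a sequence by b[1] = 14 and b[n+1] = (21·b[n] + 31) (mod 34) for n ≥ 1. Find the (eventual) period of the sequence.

Listing terms: b[1] = 14, b[2] = 19, b[3] = 22, b[4] = 17, b[5] = 14.
The sequence repeats with period 4.

4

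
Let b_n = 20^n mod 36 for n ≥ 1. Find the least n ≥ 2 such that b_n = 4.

Computing terms: b_1 = 20,  b_2 = 4,  b_3 = 8,  b_4 = 16,  b_5 = 32,  b_6 = 28,  b_7 = 20.
Since b_7 = b_1 = 20, the sequence is periodic with period 6.
The value 4 first appears (with n ≥ 2) at b_2.

2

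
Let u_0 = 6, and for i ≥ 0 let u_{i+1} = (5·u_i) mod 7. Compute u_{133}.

u_0 = 6,  u_1 = 2,  u_2 = 3,  u_3 = 1,  u_4 = 5,  u_5 = 4,  u_6 = 6.
Since u_6 = u_0 = 6, the sequence is periodic with period 6.
(133 - 0) mod 6 = 1, so u_{133} = u_1 = 2.

2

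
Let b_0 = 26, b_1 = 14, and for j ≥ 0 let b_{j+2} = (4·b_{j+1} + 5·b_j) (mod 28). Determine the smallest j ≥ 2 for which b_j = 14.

Listing terms: b_0 = 26, b_1 = 14, b_2 = 18, b_3 = 2, b_4 = 14, b_5 = 10, b_6 = 26, b_7 = 14.
The sequence repeats with period 6.
The value 14 first appears (with j ≥ 2) at b_4.

4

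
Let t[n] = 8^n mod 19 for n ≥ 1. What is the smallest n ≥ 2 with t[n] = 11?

4

t[1] = 8; t[2] = 7; t[3] = 18; t[4] = 11; t[5] = 12; t[6] = 1; t[7] = 8.
The sequence repeats with period 6.
The value 11 first appears (with n ≥ 2) at t[4].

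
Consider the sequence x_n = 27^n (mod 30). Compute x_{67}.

3

Computing terms: x_1 = 27; x_2 = 9; x_3 = 3; x_4 = 21; x_5 = 27.
The sequence repeats with period 4.
(67 - 1) mod 4 = 2, so x_{67} = x_3 = 3.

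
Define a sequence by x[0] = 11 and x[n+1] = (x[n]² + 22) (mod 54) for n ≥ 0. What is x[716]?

We have x[0] = 11,  x[1] = 35,  x[2] = 5,  x[3] = 47,  x[4] = 17,  x[5] = 41,  x[6] = 29,  x[7] = 53,  x[8] = 23,  x[9] = 11.
Since x[9] = x[0] = 11, the sequence is periodic with period 9.
(716 - 0) mod 9 = 5, so x[716] = x[5] = 41.

41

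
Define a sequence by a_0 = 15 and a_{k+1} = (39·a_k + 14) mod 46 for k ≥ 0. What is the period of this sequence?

11

We have a_0 = 15; a_1 = 1; a_2 = 7; a_3 = 11; a_4 = 29; a_5 = 41; a_6 = 3; a_7 = 39; a_8 = 17; a_9 = 33; a_{10} = 13; a_{11} = 15.
Since a_{11} = a_0 = 15, the sequence is periodic with period 11.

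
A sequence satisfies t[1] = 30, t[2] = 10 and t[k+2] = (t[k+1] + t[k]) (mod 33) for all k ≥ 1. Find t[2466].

Listing terms: t[1] = 30; t[2] = 10; t[3] = 7; t[4] = 17; t[5] = 24; t[6] = 8; t[7] = 32; t[8] = 7; t[9] = 6; t[10] = 13; t[11] = 19; t[12] = 32; t[13] = 18; t[14] = 17; t[15] = 2; t[16] = 19; t[17] = 21; t[18] = 7; t[19] = 28; t[20] = 2; t[21] = 30; t[22] = 32; t[23] = 29; t[24] = 28; t[25] = 24; t[26] = 19; t[27] = 10; t[28] = 29; t[29] = 6; t[30] = 2; t[31] = 8; t[32] = 10; t[33] = 18; t[34] = 28; t[35] = 13; t[36] = 8; t[37] = 21; t[38] = 29; t[39] = 17; t[40] = 13; t[41] = 30; t[42] = 10.
Since (t[41], t[42]) = (t[1], t[2]) = (30, 10) (two consecutive terms determine the rest), the sequence is periodic with period 40.
So t[2466] = t[1 + ((2466-1) mod 40)] = t[26] = 19.

19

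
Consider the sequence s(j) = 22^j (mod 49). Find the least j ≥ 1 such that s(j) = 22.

We have s(0) = 1, s(1) = 22, s(2) = 43, s(3) = 15, s(4) = 36, s(5) = 8, s(6) = 29, s(7) = 1.
The sequence repeats with period 7.
The value 22 first appears (with j ≥ 1) at s(1).

1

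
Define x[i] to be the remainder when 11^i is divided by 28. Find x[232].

25

x[0] = 1, x[1] = 11, x[2] = 9, x[3] = 15, x[4] = 25, x[5] = 23, x[6] = 1.
Since x[6] = x[0] = 1, the sequence is periodic with period 6.
So x[232] = x[0 + ((232-0) mod 6)] = x[4] = 25.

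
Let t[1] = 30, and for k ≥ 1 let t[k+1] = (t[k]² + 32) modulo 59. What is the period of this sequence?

11

Listing terms: t[1] = 30,  t[2] = 47,  t[3] = 58,  t[4] = 33,  t[5] = 0,  t[6] = 32,  t[7] = 53,  t[8] = 9,  t[9] = 54,  t[10] = 57,  t[11] = 36,  t[12] = 30.
The sequence repeats with period 11.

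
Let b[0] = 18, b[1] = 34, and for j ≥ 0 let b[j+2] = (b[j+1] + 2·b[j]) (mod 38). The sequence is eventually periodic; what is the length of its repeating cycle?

Computing terms: b[0] = 18,  b[1] = 34,  b[2] = 32,  b[3] = 24,  b[4] = 12,  b[5] = 22,  b[6] = 8,  b[7] = 14,  b[8] = 30,  b[9] = 20,  b[10] = 4,  b[11] = 6,  b[12] = 14,  b[13] = 26,  b[14] = 16,  b[15] = 30,  b[16] = 24,  b[17] = 8,  b[18] = 18,  b[19] = 34.
The sequence repeats with period 18.

18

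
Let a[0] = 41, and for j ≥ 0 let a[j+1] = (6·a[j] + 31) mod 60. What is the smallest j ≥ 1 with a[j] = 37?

1

Computing terms: a[0] = 41, a[1] = 37, a[2] = 13, a[3] = 49, a[4] = 25, a[5] = 1, a[6] = 37.
Since a[6] = a[1] = 37, the sequence is eventually periodic: after a pre-period of length 1 it cycles with period 5.
The value 37 first appears (with j ≥ 1) at a[1].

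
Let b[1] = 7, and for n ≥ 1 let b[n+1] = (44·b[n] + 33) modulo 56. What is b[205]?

21

We have b[1] = 7; b[2] = 5; b[3] = 29; b[4] = 21; b[5] = 5.
Since b[5] = b[2] = 5, the sequence is eventually periodic: after a pre-period of length 1 it cycles with period 3.
For n ≥ 2, b[n] depends only on (n - 2) mod 3. (205 - 2) mod 3 = 2, so b[205] = b[4] = 21.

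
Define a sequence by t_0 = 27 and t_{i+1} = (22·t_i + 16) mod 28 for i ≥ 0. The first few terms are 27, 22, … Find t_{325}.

12

t_0 = 27, t_1 = 22, t_2 = 24, t_3 = 12, t_4 = 0, t_5 = 16, t_6 = 4, t_7 = 20, t_8 = 8, t_9 = 24.
Since t_9 = t_2 = 24, the sequence is eventually periodic: after a pre-period of length 2 it cycles with period 7.
For i ≥ 2, t_i depends only on (i - 2) mod 7. (325 - 2) mod 7 = 1, so t_{325} = t_3 = 12.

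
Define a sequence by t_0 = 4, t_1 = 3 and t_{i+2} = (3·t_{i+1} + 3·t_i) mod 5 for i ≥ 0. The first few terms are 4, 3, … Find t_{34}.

1

Listing terms: t_0 = 4,  t_1 = 3,  t_2 = 1,  t_3 = 2,  t_4 = 4,  t_5 = 3.
The sequence repeats with period 4.
(34 - 0) mod 4 = 2, so t_{34} = t_2 = 1.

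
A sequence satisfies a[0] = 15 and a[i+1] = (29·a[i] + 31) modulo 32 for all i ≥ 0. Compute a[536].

7

Listing terms: a[0] = 15, a[1] = 18, a[2] = 9, a[3] = 4, a[4] = 19, a[5] = 6, a[6] = 13, a[7] = 24, a[8] = 23, a[9] = 26, a[10] = 17, a[11] = 12, a[12] = 27, a[13] = 14, a[14] = 21, a[15] = 0, a[16] = 31, a[17] = 2, a[18] = 25, a[19] = 20, a[20] = 3, a[21] = 22, a[22] = 29, a[23] = 8, a[24] = 7, a[25] = 10, a[26] = 1, a[27] = 28, a[28] = 11, a[29] = 30, a[30] = 5, a[31] = 16, a[32] = 15.
The sequence repeats with period 32.
So a[536] = a[0 + ((536-0) mod 32)] = a[24] = 7.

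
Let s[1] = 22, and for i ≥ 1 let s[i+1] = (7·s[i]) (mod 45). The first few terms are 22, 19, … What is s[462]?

We have s[1] = 22; s[2] = 19; s[3] = 43; s[4] = 31; s[5] = 37; s[6] = 34; s[7] = 13; s[8] = 1; s[9] = 7; s[10] = 4; s[11] = 28; s[12] = 16; s[13] = 22.
Since s[13] = s[1] = 22, the sequence is periodic with period 12.
(462 - 1) mod 12 = 5, so s[462] = s[6] = 34.

34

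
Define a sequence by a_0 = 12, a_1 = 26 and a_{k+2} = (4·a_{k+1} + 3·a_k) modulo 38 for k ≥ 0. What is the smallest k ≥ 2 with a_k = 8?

4

We have a_0 = 12,  a_1 = 26,  a_2 = 26,  a_3 = 30,  a_4 = 8,  a_5 = 8,  a_6 = 18,  a_7 = 20,  a_8 = 20,  a_9 = 26,  a_{10} = 12,  a_{11} = 12,  a_{12} = 8,  a_{13} = 30,  a_{14} = 30,  a_{15} = 20,  a_{16} = 18,  a_{17} = 18,  a_{18} = 12,  a_{19} = 26.
The sequence repeats with period 18.
The value 8 first appears (with k ≥ 2) at a_4.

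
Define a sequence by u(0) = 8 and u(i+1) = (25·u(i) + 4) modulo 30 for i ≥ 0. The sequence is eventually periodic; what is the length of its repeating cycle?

u(0) = 8,  u(1) = 24,  u(2) = 4,  u(3) = 14,  u(4) = 24.
Since u(4) = u(1) = 24, the sequence is eventually periodic: after a pre-period of length 1 it cycles with period 3.

3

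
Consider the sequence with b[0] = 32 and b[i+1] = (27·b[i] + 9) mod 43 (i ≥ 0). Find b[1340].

28

Computing terms: b[0] = 32,  b[1] = 13,  b[2] = 16,  b[3] = 11,  b[4] = 5,  b[5] = 15,  b[6] = 27,  b[7] = 7,  b[8] = 26,  b[9] = 23,  b[10] = 28,  b[11] = 34,  b[12] = 24,  b[13] = 12,  b[14] = 32.
Since b[14] = b[0] = 32, the sequence is periodic with period 14.
So b[1340] = b[0 + ((1340-0) mod 14)] = b[10] = 28.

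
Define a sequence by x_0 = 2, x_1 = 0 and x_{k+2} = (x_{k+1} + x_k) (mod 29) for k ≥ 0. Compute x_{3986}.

Computing terms: x_0 = 2, x_1 = 0, x_2 = 2, x_3 = 2, x_4 = 4, x_5 = 6, x_6 = 10, x_7 = 16, x_8 = 26, x_9 = 13, x_{10} = 10, x_{11} = 23, x_{12} = 4, x_{13} = 27, x_{14} = 2, x_{15} = 0.
Since (x_{14}, x_{15}) = (x_0, x_1) = (2, 0) (two consecutive terms determine the rest), the sequence is periodic with period 14.
So x_{3986} = x_{0 + ((3986-0) mod 14)} = x_{10} = 10.

10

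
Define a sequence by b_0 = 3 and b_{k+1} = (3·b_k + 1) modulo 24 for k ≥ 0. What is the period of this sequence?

4

Computing terms: b_0 = 3,  b_1 = 10,  b_2 = 7,  b_3 = 22,  b_4 = 19,  b_5 = 10.
Since b_5 = b_1 = 10, the sequence is eventually periodic: after a pre-period of length 1 it cycles with period 4.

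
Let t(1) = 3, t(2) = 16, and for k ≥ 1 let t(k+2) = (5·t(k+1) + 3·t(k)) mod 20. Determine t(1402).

Computing terms: t(1) = 3,  t(2) = 16,  t(3) = 9,  t(4) = 13,  t(5) = 12,  t(6) = 19,  t(7) = 11,  t(8) = 12,  t(9) = 13,  t(10) = 1,  t(11) = 4,  t(12) = 3,  t(13) = 7,  t(14) = 4,  t(15) = 1,  t(16) = 17,  t(17) = 8,  t(18) = 11,  t(19) = 19,  t(20) = 8,  t(21) = 17,  t(22) = 9,  t(23) = 16,  t(24) = 7,  t(25) = 3,  t(26) = 16.
The sequence repeats with period 24.
So t(1402) = t(1 + ((1402-1) mod 24)) = t(10) = 1.

1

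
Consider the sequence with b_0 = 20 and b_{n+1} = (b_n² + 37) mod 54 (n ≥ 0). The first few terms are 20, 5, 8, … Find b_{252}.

Listing terms: b_0 = 20,  b_1 = 5,  b_2 = 8,  b_3 = 47,  b_4 = 32,  b_5 = 35,  b_6 = 20.
The sequence repeats with period 6.
(252 - 0) mod 6 = 0, so b_{252} = b_0 = 20.

20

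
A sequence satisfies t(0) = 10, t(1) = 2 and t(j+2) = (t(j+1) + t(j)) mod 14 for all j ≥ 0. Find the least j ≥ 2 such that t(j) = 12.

2

t(0) = 10,  t(1) = 2,  t(2) = 12,  t(3) = 0,  t(4) = 12,  t(5) = 12,  t(6) = 10,  t(7) = 8,  t(8) = 4,  t(9) = 12,  t(10) = 2,  t(11) = 0,  t(12) = 2,  t(13) = 2,  t(14) = 4,  t(15) = 6,  t(16) = 10,  t(17) = 2.
Since (t(16), t(17)) = (t(0), t(1)) = (10, 2) (two consecutive terms determine the rest), the sequence is periodic with period 16.
The value 12 first appears (with j ≥ 2) at t(2).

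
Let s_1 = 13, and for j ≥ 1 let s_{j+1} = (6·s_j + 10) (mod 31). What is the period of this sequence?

6

Listing terms: s_1 = 13,  s_2 = 26,  s_3 = 11,  s_4 = 14,  s_5 = 1,  s_6 = 16,  s_7 = 13.
The sequence repeats with period 6.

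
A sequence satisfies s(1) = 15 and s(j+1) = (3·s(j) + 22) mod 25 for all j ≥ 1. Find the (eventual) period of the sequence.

20

Listing terms: s(1) = 15; s(2) = 17; s(3) = 23; s(4) = 16; s(5) = 20; s(6) = 7; s(7) = 18; s(8) = 1; s(9) = 0; s(10) = 22; s(11) = 13; s(12) = 11; s(13) = 5; s(14) = 12; s(15) = 8; s(16) = 21; s(17) = 10; s(18) = 2; s(19) = 3; s(20) = 6; s(21) = 15.
Since s(21) = s(1) = 15, the sequence is periodic with period 20.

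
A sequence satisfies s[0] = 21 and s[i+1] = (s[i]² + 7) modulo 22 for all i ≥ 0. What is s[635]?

16

We have s[0] = 21,  s[1] = 8,  s[2] = 5,  s[3] = 10,  s[4] = 19,  s[5] = 16,  s[6] = 21.
Since s[6] = s[0] = 21, the sequence is periodic with period 6.
(635 - 0) mod 6 = 5, so s[635] = s[5] = 16.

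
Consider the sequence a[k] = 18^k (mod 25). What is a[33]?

18

We have a[1] = 18; a[2] = 24; a[3] = 7; a[4] = 1; a[5] = 18.
The sequence repeats with period 4.
(33 - 1) mod 4 = 0, so a[33] = a[1] = 18.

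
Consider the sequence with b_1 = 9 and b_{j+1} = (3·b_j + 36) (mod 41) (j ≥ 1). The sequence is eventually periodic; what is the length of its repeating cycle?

8

Computing terms: b_1 = 9; b_2 = 22; b_3 = 20; b_4 = 14; b_5 = 37; b_6 = 24; b_7 = 26; b_8 = 32; b_9 = 9.
Since b_9 = b_1 = 9, the sequence is periodic with period 8.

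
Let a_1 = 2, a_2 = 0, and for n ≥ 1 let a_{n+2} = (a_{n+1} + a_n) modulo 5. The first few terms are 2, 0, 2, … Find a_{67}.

a_1 = 2,  a_2 = 0,  a_3 = 2,  a_4 = 2,  a_5 = 4,  a_6 = 1,  a_7 = 0,  a_8 = 1,  a_9 = 1,  a_{10} = 2,  a_{11} = 3,  a_{12} = 0,  a_{13} = 3,  a_{14} = 3,  a_{15} = 1,  a_{16} = 4,  a_{17} = 0,  a_{18} = 4,  a_{19} = 4,  a_{20} = 3,  a_{21} = 2,  a_{22} = 0.
The sequence repeats with period 20.
(67 - 1) mod 20 = 6, so a_{67} = a_7 = 0.

0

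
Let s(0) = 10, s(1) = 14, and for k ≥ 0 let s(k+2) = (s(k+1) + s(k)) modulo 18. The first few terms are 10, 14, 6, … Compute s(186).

0

s(0) = 10; s(1) = 14; s(2) = 6; s(3) = 2; s(4) = 8; s(5) = 10; s(6) = 0; s(7) = 10; s(8) = 10; s(9) = 2; s(10) = 12; s(11) = 14; s(12) = 8; s(13) = 4; s(14) = 12; s(15) = 16; s(16) = 10; s(17) = 8; s(18) = 0; s(19) = 8; s(20) = 8; s(21) = 16; s(22) = 6; s(23) = 4; s(24) = 10; s(25) = 14.
The sequence repeats with period 24.
(186 - 0) mod 24 = 18, so s(186) = s(18) = 0.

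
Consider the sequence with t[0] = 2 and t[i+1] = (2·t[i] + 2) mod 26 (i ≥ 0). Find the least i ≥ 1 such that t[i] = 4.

Computing terms: t[0] = 2; t[1] = 6; t[2] = 14; t[3] = 4; t[4] = 10; t[5] = 22; t[6] = 20; t[7] = 16; t[8] = 8; t[9] = 18; t[10] = 12; t[11] = 0; t[12] = 2.
The sequence repeats with period 12.
The value 4 first appears (with i ≥ 1) at t[3].

3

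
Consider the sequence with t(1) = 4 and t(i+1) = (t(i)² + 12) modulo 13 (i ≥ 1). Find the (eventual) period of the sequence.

3

Computing terms: t(1) = 4, t(2) = 2, t(3) = 3, t(4) = 8, t(5) = 11, t(6) = 3.
Since t(6) = t(3) = 3, the sequence is eventually periodic: after a pre-period of length 2 it cycles with period 3.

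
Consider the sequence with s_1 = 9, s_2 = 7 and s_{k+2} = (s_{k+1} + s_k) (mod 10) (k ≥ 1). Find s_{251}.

1

s_1 = 9; s_2 = 7; s_3 = 6; s_4 = 3; s_5 = 9; s_6 = 2; s_7 = 1; s_8 = 3; s_9 = 4; s_{10} = 7; s_{11} = 1; s_{12} = 8; s_{13} = 9; s_{14} = 7.
The sequence repeats with period 12.
(251 - 1) mod 12 = 10, so s_{251} = s_{11} = 1.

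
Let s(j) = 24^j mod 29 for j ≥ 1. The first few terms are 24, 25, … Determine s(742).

s(1) = 24,  s(2) = 25,  s(3) = 20,  s(4) = 16,  s(5) = 7,  s(6) = 23,  s(7) = 1,  s(8) = 24.
The sequence repeats with period 7.
So s(742) = s(1 + ((742-1) mod 7)) = s(7) = 1.

1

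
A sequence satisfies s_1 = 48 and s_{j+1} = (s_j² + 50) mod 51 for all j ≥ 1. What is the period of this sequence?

Listing terms: s_1 = 48; s_2 = 8; s_3 = 12; s_4 = 41; s_5 = 48.
Since s_5 = s_1 = 48, the sequence is periodic with period 4.

4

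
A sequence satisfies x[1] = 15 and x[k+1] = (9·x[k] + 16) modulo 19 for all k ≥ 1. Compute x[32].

5

Listing terms: x[1] = 15,  x[2] = 18,  x[3] = 7,  x[4] = 3,  x[5] = 5,  x[6] = 4,  x[7] = 14,  x[8] = 9,  x[9] = 2,  x[10] = 15.
Since x[10] = x[1] = 15, the sequence is periodic with period 9.
(32 - 1) mod 9 = 4, so x[32] = x[5] = 5.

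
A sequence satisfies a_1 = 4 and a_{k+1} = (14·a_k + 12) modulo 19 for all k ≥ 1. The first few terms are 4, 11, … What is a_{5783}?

a_1 = 4,  a_2 = 11,  a_3 = 14,  a_4 = 18,  a_5 = 17,  a_6 = 3,  a_7 = 16,  a_8 = 8,  a_9 = 10,  a_{10} = 0,  a_{11} = 12,  a_{12} = 9,  a_{13} = 5,  a_{14} = 6,  a_{15} = 1,  a_{16} = 7,  a_{17} = 15,  a_{18} = 13,  a_{19} = 4.
Since a_{19} = a_1 = 4, the sequence is periodic with period 18.
So a_{5783} = a_{1 + ((5783-1) mod 18)} = a_5 = 17.

17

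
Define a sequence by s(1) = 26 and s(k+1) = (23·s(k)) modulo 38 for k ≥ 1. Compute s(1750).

We have s(1) = 26, s(2) = 28, s(3) = 36, s(4) = 30, s(5) = 6, s(6) = 24, s(7) = 20, s(8) = 4, s(9) = 16, s(10) = 26.
Since s(10) = s(1) = 26, the sequence is periodic with period 9.
So s(1750) = s(1 + ((1750-1) mod 9)) = s(4) = 30.

30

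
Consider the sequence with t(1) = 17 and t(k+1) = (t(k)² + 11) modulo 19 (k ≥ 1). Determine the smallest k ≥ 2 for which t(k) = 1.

7

t(1) = 17; t(2) = 15; t(3) = 8; t(4) = 18; t(5) = 12; t(6) = 3; t(7) = 1; t(8) = 12.
Since t(8) = t(5) = 12, the sequence is eventually periodic: after a pre-period of length 4 it cycles with period 3.
The value 1 first appears (with k ≥ 2) at t(7).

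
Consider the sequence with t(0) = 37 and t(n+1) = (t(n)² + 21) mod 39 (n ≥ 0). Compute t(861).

We have t(0) = 37, t(1) = 25, t(2) = 22, t(3) = 37.
The sequence repeats with period 3.
(861 - 0) mod 3 = 0, so t(861) = t(0) = 37.

37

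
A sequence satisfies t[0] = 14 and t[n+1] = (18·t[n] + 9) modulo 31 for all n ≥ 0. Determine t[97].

19

t[0] = 14, t[1] = 13, t[2] = 26, t[3] = 12, t[4] = 8, t[5] = 29, t[6] = 4, t[7] = 19, t[8] = 10, t[9] = 3, t[10] = 1, t[11] = 27, t[12] = 30, t[13] = 22, t[14] = 2, t[15] = 14.
Since t[15] = t[0] = 14, the sequence is periodic with period 15.
So t[97] = t[0 + ((97-0) mod 15)] = t[7] = 19.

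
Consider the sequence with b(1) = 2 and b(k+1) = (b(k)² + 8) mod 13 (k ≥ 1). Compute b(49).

Computing terms: b(1) = 2, b(2) = 12, b(3) = 9, b(4) = 11, b(5) = 12.
Since b(5) = b(2) = 12, the sequence is eventually periodic: after a pre-period of length 1 it cycles with period 3.
For k ≥ 2, b(k) depends only on (k - 2) mod 3. (49 - 2) mod 3 = 2, so b(49) = b(4) = 11.

11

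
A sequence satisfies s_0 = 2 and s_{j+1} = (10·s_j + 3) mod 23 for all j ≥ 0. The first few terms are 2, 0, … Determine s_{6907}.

We have s_0 = 2; s_1 = 0; s_2 = 3; s_3 = 10; s_4 = 11; s_5 = 21; s_6 = 6; s_7 = 17; s_8 = 12; s_9 = 8; s_{10} = 14; s_{11} = 5; s_{12} = 7; s_{13} = 4; s_{14} = 20; s_{15} = 19; s_{16} = 9; s_{17} = 1; s_{18} = 13; s_{19} = 18; s_{20} = 22; s_{21} = 16; s_{22} = 2.
Since s_{22} = s_0 = 2, the sequence is periodic with period 22.
So s_{6907} = s_{0 + ((6907-0) mod 22)} = s_{21} = 16.

16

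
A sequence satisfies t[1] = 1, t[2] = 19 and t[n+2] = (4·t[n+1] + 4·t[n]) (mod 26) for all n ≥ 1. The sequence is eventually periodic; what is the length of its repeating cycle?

We have t[1] = 1, t[2] = 19, t[3] = 2, t[4] = 6, t[5] = 6, t[6] = 22, t[7] = 8, t[8] = 16, t[9] = 18, t[10] = 6, t[11] = 18, t[12] = 18, t[13] = 14, t[14] = 24, t[15] = 22, t[16] = 2, t[17] = 18, t[18] = 2, t[19] = 2, t[20] = 16, t[21] = 20, t[22] = 14, t[23] = 6, t[24] = 2, t[25] = 6.
Since (t[24], t[25]) = (t[3], t[4]) = (2, 6) (two consecutive terms determine the rest), the sequence is eventually periodic: after a pre-period of length 2 it cycles with period 21.

21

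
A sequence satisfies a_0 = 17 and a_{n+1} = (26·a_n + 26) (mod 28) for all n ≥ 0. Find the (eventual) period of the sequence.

6

Computing terms: a_0 = 17; a_1 = 20; a_2 = 14; a_3 = 26; a_4 = 2; a_5 = 22; a_6 = 10; a_7 = 6; a_8 = 14.
Since a_8 = a_2 = 14, the sequence is eventually periodic: after a pre-period of length 2 it cycles with period 6.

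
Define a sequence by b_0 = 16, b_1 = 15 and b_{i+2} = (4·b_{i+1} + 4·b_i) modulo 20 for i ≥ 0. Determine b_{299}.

4

We have b_0 = 16, b_1 = 15, b_2 = 4, b_3 = 16, b_4 = 0, b_5 = 4, b_6 = 16.
Since (b_5, b_6) = (b_2, b_3) = (4, 16) (two consecutive terms determine the rest), the sequence is eventually periodic: after a pre-period of length 2 it cycles with period 3.
For i ≥ 2, b_i depends only on (i - 2) mod 3. (299 - 2) mod 3 = 0, so b_{299} = b_2 = 4.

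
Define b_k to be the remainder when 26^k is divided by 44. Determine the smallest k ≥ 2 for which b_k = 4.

We have b_1 = 26,  b_2 = 16,  b_3 = 20,  b_4 = 36,  b_5 = 12,  b_6 = 4,  b_7 = 16.
Since b_7 = b_2 = 16, the sequence is eventually periodic: after a pre-period of length 1 it cycles with period 5.
The value 4 first appears (with k ≥ 2) at b_6.

6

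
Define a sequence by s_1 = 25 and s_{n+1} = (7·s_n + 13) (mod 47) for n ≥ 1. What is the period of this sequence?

23

We have s_1 = 25,  s_2 = 0,  s_3 = 13,  s_4 = 10,  s_5 = 36,  s_6 = 30,  s_7 = 35,  s_8 = 23,  s_9 = 33,  s_{10} = 9,  s_{11} = 29,  s_{12} = 28,  s_{13} = 21,  s_{14} = 19,  s_{15} = 5,  s_{16} = 1,  s_{17} = 20,  s_{18} = 12,  s_{19} = 3,  s_{20} = 34,  s_{21} = 16,  s_{22} = 31,  s_{23} = 42,  s_{24} = 25.
The sequence repeats with period 23.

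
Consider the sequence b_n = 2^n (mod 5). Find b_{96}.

1

We have b_1 = 2, b_2 = 4, b_3 = 3, b_4 = 1, b_5 = 2.
Since b_5 = b_1 = 2, the sequence is periodic with period 4.
(96 - 1) mod 4 = 3, so b_{96} = b_4 = 1.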